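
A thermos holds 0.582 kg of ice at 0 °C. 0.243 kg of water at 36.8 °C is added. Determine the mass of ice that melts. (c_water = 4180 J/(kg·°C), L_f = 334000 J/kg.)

Water can give up m c ΔT = 0.243×4180×36.8 = 37379 J before reaching 0 °C.
Fully melting the ice requires m_ice L_f = 0.582×334000 = 194388 J.
That's not enough to melt it all — equilibrium is at 0 °C with ice remaining.
m_melt = 37379 / L_f = 0.1119 kg.

m_melted ≈ 0.112 kg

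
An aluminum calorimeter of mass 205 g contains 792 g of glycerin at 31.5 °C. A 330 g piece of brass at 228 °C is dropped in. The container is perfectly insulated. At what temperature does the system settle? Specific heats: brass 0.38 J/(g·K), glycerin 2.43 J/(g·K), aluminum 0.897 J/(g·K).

T_f ≈ 42.5 °C

T_f = Σ m_i c_i T_i / Σ m_i c_i:
T_f = (125.4*228 + 1924.6*31.5 + 183.88*31.5) / (125.4 + 1924.6 + 183.88)
    = 95007 / 2233.8 ≈ 42.53 °C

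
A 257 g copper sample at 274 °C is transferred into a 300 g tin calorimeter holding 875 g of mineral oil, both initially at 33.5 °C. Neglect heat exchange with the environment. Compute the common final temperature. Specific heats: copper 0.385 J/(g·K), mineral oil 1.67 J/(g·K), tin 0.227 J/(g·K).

Energy conservation, ΣQ = 0:
257*0.385*(T − 274) + 875*1.67*(T − 33.5) + 300*0.227*(T − 33.5) = 0
98.95(T − 274) + 1461.2(T − 33.5) + 68.1(T − 33.5) = 0
(98.95 + 1461.2 + 68.1) T = 98.95*274 + 1461.2*33.5 + 68.1*33.5
T ≈ 48.11 °C

T_f ≈ 48.1 °C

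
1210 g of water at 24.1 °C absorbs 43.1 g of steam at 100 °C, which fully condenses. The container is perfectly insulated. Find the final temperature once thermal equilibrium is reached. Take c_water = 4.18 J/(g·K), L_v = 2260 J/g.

T_f ≈ 45.3 °C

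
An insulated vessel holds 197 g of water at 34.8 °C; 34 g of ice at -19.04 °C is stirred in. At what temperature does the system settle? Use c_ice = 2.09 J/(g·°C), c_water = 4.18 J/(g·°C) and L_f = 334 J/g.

T_f ≈ 16.5 °C

Conservation of energy gives ΣQ = 0:
ice -19.04→0 °C: 34·2.09·19.04 = 1353; fusion: m_ice L_f = 34·334 = 11356; warm the meltwater: 142.12 T; water cools: 197·4.18·(T − 34.8) = 823.46(T − 34.8)
965.58 T = 28656 − 12709 = 15947
T ≈ 16.52 °C. Since T > 0 °C, the all-ice-melts assumption holds.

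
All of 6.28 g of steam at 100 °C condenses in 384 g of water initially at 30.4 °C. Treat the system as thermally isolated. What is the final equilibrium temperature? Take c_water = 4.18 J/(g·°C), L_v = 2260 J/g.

T_f ≈ 40.2 °C

Sum of m c ΔT and latent-heat terms is zero:
latent heat released on condensation: 6.28×2260 = 14193; condensate cools 100→T: 6.28×4.18×(T − 100) = 26.25(T − 100); water warms: 384×4.18×(T − 30.4) = 1605.1(T − 30.4)
1631.4 T = 14193 + 2625 + 48796 = 65613
T ≈ 40.22 °C — below 100 °C, confirming all the steam condensed.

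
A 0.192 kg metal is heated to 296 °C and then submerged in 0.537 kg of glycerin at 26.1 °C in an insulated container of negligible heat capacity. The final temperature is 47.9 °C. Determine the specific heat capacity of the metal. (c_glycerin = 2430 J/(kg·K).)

c ≈ 597 J/(kg·K)

Taking heat into each body as positive, Σ m c ΔT = 0:
0.192·c·(47.9 − 296) + 0.537·2430·(47.9 − 26.1) = 0
-47.64 c = -28447
c = -28447/-47.64 ≈ 597.2 J/(kg·K)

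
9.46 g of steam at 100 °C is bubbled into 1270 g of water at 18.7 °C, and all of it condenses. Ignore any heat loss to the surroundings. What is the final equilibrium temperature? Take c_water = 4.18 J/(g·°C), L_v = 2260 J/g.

Energy conservation, ΣQ = 0:
condense steam: −9.46·2260 = −21380; condensed water 100 °C→T: 39.54(T − 100); original water: 5308.6(T − 18.7)
5348.1 T = 21380 + 3954.3 + 99271 = 124605
T ≈ 23.30 °C — below 100 °C, confirming all the steam condensed.

T_f ≈ 23.3 °C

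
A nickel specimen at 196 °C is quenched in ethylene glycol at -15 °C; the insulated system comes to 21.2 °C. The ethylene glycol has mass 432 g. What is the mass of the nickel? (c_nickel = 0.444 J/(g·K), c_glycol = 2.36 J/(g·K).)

m ≈ 476 g

Let T be the final temperature. ΣQ_i = 0:
m·0.444·(21.2 − 196) + 432·2.36·(21.2 − (-15)) = 0
-77.61 m = -36907
m = -36907/-77.61 ≈ 475.5 g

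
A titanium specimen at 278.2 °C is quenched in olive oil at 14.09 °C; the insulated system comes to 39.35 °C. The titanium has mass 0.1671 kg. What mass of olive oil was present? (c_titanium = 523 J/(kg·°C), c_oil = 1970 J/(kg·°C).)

Heat lost by the titanium = heat gained by the oil:
0.1671×523×(278.2 − 39.35) = m×1970×(39.35 − 14.09)
49762 m = 20874  ⇒  m ≈ 0.4195 kg

m ≈ 0.419 kg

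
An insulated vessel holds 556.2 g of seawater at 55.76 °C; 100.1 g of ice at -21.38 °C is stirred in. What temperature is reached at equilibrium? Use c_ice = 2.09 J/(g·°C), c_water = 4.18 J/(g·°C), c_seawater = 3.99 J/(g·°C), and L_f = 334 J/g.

Let T be the final temperature. ΣQ_i = 0:
warm ice to 0 °C: 100.1×2.09×(0 − (-21.38)) = 4472.9
  fusion: m_ice L_f = 100.1×334 = 33433
  meltwater 0→T: 100.1×4.18×T = 418.42 T
  seawater: 2219.2(T − 55.76)
2637.7 T = 123745 − 37906 = 85838
T ≈ 32.54 °C (positive, so assuming full melt was valid).

T_f ≈ 32.5 °C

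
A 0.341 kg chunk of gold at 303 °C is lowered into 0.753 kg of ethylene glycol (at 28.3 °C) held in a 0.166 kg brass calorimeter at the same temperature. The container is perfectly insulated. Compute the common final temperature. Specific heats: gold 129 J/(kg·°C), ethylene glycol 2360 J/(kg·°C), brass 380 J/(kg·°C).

T_f ≈ 34.7 °C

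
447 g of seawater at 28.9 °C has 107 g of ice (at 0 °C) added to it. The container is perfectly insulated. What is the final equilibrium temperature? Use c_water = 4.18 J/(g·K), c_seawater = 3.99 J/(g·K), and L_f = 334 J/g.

T_f ≈ 7.1 °C

Taking heat into each body as positive, Σ m c ΔT = 0:
melt ice: 107×334 = 35738; warm the meltwater: 447.26 T; seawater cools: 447×3.99×(T − 28.9) = 1783.5(T − 28.9)
2230.8 T = 51544 − 35738 = 15806
T ≈ 7.09 °C — above 0 °C, consistent with complete melting.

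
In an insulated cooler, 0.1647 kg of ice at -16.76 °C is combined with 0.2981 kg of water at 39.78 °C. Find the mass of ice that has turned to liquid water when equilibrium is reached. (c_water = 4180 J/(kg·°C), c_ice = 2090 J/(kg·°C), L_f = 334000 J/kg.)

m_melted ≈ 0.131 kg

Water can give up m c ΔT = 0.2981·4180·39.78 = 49568 J before reaching 0 °C.
Of that, 0.1647·2090·16.76 = 5769.2 J goes to bring the ice to 0 °C, leaving 43799 J.
Fully melting the ice requires m_ice L_f = 0.1647·334000 = 55010 J.
43799 J < 55010 J, so only part of the ice melts and the system sits at 0 °C.
m_melt = 43799 / L_f = 0.1311 kg.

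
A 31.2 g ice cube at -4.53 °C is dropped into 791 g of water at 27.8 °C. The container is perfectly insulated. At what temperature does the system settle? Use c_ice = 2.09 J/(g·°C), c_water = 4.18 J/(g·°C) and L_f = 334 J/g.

T_f ≈ 23.6 °C

Net heat exchanged in the isolated system is zero:
ice -4.53→0 °C: 31.2·2.09·4.53 = 295.39
  fusion: m_ice L_f = 31.2·334 = 10421
  meltwater 0→T: 31.2·4.18·T = 130.42 T
  water: 3306.4(T − 27.8)
3436.8 T = 91917 − 10716 = 81201
T ≈ 23.63 °C (positive, so assuming full melt was valid).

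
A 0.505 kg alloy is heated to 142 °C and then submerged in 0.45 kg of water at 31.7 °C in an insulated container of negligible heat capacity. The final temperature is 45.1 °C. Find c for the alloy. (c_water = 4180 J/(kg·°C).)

m_s c (T_s − T_f) = m_water c_water (T_f − T_0):
0.505·c·(142 − 45.1) = 0.45·4180·(45.1 − 31.7)
48.93 c = 25205  ⇒  c ≈ 515.1 J/(kg·°C)

c ≈ 515 J/(kg·°C)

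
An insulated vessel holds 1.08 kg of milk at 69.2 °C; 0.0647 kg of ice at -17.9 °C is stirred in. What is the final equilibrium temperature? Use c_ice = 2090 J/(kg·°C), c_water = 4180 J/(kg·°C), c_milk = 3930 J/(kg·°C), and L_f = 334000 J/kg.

T_f ≈ 59.7 °C

Net heat exchanged in the isolated system is zero:
warm ice to 0 °C: 0.0647×2090×(0 − (-17.9)) = 2420.5; fusion: m_ice L_f = 0.0647×334000 = 21610; warm the meltwater: 270.45 T; milk: 4244.4(T − 69.2)
4514.8 T = 293712 − 24030 = 269682
T ≈ 59.73 °C. Since T > 0 °C, the all-ice-melts assumption holds.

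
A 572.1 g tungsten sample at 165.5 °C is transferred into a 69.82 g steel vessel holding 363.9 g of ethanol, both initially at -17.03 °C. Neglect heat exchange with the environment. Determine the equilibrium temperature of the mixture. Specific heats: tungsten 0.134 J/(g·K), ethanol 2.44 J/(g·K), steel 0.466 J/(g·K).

T_f ≈ -3.0 °C

T_f = Σ m_i c_i T_i / Σ m_i c_i:
T_f = (76.66×165.5 + 887.92×(-17.03) + 32.54×(-17.03)) / (76.66 + 887.92 + 32.54)
    = -2987.8 / 997.11 ≈ -3.00 °C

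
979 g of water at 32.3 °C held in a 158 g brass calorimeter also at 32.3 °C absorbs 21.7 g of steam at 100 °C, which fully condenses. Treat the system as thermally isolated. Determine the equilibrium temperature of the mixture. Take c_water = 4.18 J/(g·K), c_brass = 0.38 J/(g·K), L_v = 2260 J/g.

T_f ≈ 45.3 °C

Heat gained plus heat lost sum to zero:
condense steam: −21.7·2260 = −49042; condensed water 100 °C→T: 90.71(T − 100); original water: 4092.2(T − 32.3); brass cup: 158·0.38·(T − 32.3) = 60.04(T − 32.3)
4243 T = 49042 + 9070.6 + 134118 = 192231
T ≈ 45.31 °C, under the boiling point, so the assumption holds.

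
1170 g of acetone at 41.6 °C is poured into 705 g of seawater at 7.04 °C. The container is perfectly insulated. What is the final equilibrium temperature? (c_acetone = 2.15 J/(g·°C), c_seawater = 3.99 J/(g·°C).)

T_f ≈ 23.4 °C

Taking heat into each body as positive, Σ m c ΔT = 0:
1170·2.15·(T − 41.6) + 705·3.99·(T − 7.04) = 0
5328.5 T = 124448
T = 124448/5328.5 ≈ 23.36 °C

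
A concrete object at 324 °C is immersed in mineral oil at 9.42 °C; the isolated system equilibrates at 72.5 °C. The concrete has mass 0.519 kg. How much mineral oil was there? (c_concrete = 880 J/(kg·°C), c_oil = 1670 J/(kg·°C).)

Heat lost by the concrete = heat gained by the oil:
0.519×880×(324 − 72.5) = m×1670×(72.5 − 9.42)
105344 m = 114865  ⇒  m ≈ 1.09 kg

m ≈ 1.09 kg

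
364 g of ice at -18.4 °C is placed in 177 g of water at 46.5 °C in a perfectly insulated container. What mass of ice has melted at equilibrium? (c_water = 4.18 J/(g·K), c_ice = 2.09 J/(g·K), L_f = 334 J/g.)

Water can give up m c ΔT = 177·4.18·46.5 = 34403 J before reaching 0 °C.
Of that, 364·2.09·18.4 = 13998 J goes to bring the ice to 0 °C, leaving 20406 J.
To melt every bit of ice: 364·334 = 121576 J.
That's not enough to melt it all — equilibrium is at 0 °C with ice remaining.
m_melted·334 = 20406  ⇒  m_melted ≈ 61.09 g.

m_melted ≈ 61.1 g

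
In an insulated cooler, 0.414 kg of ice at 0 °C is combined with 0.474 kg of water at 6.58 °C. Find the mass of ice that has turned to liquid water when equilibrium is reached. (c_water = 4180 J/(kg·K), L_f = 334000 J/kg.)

m_melted ≈ 0.039 kg

Heat available from the water dropping to 0 °C: 0.474·4180·6.58 = 13037 J.
Melting all 0.414 kg of ice would need 0.414·334000 = 138276 J.
That's not enough to melt it all — equilibrium is at 0 °C with ice remaining.
m_melt = 13037 / L_f = 0.03903 kg.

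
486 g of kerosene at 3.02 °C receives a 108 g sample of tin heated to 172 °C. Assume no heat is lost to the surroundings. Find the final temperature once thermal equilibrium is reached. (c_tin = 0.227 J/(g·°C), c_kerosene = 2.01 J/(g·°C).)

T_f = Σ m_i c_i T_i / Σ m_i c_i:
T_f = (24.52·172 + 976.86·3.02) / (24.52 + 976.86)
    = 7166.9 / 1001.4 ≈ 7.16 °C

T_f ≈ 7.2 °C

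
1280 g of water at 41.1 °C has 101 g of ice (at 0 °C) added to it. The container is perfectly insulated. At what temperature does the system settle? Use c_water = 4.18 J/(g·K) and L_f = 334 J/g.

Setting the total heat transfer to zero:
melt ice: 101·334 = 33734; warm the meltwater: 422.18 T; water: 5350.4(T − 41.1)
5772.6 T = 219901 − 33734 = 186167
T ≈ 32.25 °C (positive, so assuming full melt was valid).

T_f ≈ 32.3 °C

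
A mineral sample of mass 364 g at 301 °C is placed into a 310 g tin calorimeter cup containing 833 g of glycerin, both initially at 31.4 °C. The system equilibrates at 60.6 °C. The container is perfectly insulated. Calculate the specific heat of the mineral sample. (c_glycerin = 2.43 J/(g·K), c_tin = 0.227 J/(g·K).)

Let T be the final temperature. ΣQ_i = 0:
364×c×(60.6 − 301) + 833×2.43×(60.6 − 31.4) + 310×0.227×(60.6 − 31.4) = 0
-87506 c = -61161
c = -61161/-87506 ≈ 0.6989 J/(g·K)

c ≈ 0.699 J/(g·K)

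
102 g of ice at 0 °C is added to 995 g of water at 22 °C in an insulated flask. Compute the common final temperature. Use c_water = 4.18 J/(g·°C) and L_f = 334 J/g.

T_f ≈ 12.5 °C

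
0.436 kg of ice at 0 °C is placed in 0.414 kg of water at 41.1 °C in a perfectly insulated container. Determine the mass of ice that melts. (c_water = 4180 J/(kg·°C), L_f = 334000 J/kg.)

m_melted ≈ 0.213 kg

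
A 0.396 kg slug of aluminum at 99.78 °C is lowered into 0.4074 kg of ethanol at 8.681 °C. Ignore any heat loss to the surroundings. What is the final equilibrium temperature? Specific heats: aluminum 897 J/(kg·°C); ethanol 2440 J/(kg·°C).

Energy conservation, ΣQ = 0:
0.396·897·(T − 99.78) + 0.4074·2440·(T − 8.681) = 0
1349.3 T = 44072
T ≈ 32.66 °C

T_f ≈ 32.7 °C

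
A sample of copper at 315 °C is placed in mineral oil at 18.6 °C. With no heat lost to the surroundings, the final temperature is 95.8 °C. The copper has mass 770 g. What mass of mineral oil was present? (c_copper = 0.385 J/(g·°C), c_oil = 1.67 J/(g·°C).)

m ≈ 504 g

|Q_copper| = |Q_oil|:
770×0.385×(315 − 95.8) = m×1.67×(95.8 − 18.6)
128.92 m = 64982  ⇒  m ≈ 504 g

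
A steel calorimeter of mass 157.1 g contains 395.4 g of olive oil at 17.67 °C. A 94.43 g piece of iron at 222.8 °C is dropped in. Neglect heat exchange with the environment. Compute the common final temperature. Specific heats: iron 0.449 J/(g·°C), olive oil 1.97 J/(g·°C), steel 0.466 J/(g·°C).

T_f ≈ 27.4 °C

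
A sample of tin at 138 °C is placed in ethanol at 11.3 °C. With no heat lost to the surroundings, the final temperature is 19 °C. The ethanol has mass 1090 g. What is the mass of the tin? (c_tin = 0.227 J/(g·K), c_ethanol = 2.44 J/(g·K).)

m ≈ 758 g

Heat lost by the tin = heat gained by the ethanol:
m×0.227×(138 − 19) = 1090×2.44×(19 − 11.3)
27.01 m = 20479  ⇒  m ≈ 758.1 g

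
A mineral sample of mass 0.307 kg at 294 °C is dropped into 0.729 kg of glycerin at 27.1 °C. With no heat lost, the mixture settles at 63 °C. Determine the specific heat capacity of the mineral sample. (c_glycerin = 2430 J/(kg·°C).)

c ≈ 897 J/(kg·°C)

Setting the total heat transfer to zero:
0.307×c×(63 − 294) + 0.729×2430×(63 − 27.1) = 0
-70.92 c = -63596
c = -63596/-70.92 ≈ 896.8 J/(kg·°C)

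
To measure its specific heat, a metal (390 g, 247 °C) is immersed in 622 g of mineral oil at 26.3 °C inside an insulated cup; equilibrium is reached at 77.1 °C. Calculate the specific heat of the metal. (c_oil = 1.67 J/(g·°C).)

c ≈ 0.796 J/(g·°C)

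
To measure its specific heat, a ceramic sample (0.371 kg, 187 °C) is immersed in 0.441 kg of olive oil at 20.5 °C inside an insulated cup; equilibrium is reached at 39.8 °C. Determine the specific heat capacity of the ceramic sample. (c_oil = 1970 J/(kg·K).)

Heat lost by the ceramic sample = heat gained by the oil:
0.371×c×(187 − 39.8) = 0.441×1970×(39.8 − 20.5)
54.61 c = 16767  ⇒  c ≈ 307 J/(kg·K)

c ≈ 307 J/(kg·K)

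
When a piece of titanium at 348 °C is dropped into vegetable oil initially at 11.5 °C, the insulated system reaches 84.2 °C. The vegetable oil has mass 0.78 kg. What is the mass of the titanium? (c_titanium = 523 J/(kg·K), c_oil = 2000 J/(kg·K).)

m ≈ 0.822 kg

Heat lost by the titanium = heat gained by the oil:
m·523·(348 − 84.2) = 0.78·2000·(84.2 − 11.5)
137967 m = 113412  ⇒  m ≈ 0.822 kg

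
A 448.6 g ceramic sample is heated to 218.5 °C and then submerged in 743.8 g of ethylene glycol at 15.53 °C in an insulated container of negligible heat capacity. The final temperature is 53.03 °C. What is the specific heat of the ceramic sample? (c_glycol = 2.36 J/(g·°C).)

c ≈ 0.887 J/(g·°C)

Energy conservation, ΣQ = 0:
448.6×c×(53.03 − 218.5) + 743.8×2.36×(53.03 − 15.53) = 0
-74230 c = -65826
c = -65826/-74230 ≈ 0.8868 J/(g·°C)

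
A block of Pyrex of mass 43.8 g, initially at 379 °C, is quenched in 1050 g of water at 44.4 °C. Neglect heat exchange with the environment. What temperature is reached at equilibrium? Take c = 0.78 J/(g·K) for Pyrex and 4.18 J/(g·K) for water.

T_f ≈ 47.0 °C

Taking heat into each body as positive, Σ m c ΔT = 0:
43.8*0.78*(T − 379) + 1050*4.18*(T − 44.4) = 0
(34.16 + 4389) T = 34.16*379 + 4389*44.4
T ≈ 46.98 °C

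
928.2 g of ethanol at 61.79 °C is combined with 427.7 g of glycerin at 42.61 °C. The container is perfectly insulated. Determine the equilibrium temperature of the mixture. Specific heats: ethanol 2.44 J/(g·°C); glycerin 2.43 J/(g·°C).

T_f ≈ 55.8 °C

Heat gained plus heat lost sum to zero:
928.2×2.44×(T − 61.79) + 427.7×2.43×(T − 42.61) = 0
(2264.8 + 1039.3) T = 2264.8×61.79 + 1039.3×42.61
T = 184228 / 3304.1 = 55.8 °C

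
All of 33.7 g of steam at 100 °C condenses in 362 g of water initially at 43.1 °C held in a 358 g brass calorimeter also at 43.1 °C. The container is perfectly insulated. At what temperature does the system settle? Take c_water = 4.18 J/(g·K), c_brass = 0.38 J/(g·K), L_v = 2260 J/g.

T_f ≈ 90.1 °C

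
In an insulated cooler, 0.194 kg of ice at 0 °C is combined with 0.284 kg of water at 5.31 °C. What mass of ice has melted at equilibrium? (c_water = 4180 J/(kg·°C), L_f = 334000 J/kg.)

m_melted ≈ 0.0189 kg

Heat available from the water dropping to 0 °C: 0.284·4180·5.31 = 6303.6 J.
Melting all 0.194 kg of ice would need 0.194·334000 = 64796 J.
That's not enough to melt it all — equilibrium is at 0 °C with ice remaining.
m_melt = 6303.6 / L_f = 0.01887 kg.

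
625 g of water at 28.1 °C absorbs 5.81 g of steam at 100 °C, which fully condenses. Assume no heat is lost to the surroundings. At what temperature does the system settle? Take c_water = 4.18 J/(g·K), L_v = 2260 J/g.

T_f ≈ 33.7 °C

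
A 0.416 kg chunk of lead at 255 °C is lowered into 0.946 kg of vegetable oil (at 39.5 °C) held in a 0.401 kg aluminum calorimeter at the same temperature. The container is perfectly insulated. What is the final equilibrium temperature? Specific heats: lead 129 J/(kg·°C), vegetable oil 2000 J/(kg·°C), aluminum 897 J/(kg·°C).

With ΣQ=0 the equilibrium temperature is the m·c-weighted mean:
T_f = (53.66*255 + 1892*39.5 + 359.7*39.5) / (53.66 + 1892 + 359.7)
    = 102626 / 2305.4 ≈ 44.52 °C

T_f ≈ 44.5 °C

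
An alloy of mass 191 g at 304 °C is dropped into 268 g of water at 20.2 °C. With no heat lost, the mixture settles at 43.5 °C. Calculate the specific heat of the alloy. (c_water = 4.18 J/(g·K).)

c ≈ 0.525 J/(g·K)

Let T be the final temperature. ΣQ_i = 0:
191·c·(43.5 − 304) + 268·4.18·(43.5 − 20.2) = 0
-49756 c = -26102
c = -26102/-49756 ≈ 0.5246 J/(g·K)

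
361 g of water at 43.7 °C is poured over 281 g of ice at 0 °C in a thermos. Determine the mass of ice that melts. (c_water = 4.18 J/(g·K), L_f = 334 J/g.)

Cooling the water to 0 °C releases 361×4.18×43.7 = 65942 J.
Fully melting the ice requires m_ice L_f = 281×334 = 93854 J.
Since 65942 < 93854 J, not all the ice melts; equilibrium is at 0 °C.
m_melt = 65942 / L_f = 197.4 g.

m_melted ≈ 197 g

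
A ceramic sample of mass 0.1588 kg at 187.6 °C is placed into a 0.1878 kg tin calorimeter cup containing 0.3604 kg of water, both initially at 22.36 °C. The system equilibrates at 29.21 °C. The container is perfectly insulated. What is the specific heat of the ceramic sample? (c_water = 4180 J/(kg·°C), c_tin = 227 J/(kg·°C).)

Taking heat into each body as positive, Σ m c ΔT = 0:
0.1588·c·(29.21 − 187.6) + 0.3604·4180·(29.21 − 22.36) + 0.1878·227·(29.21 − 22.36) = 0
-25.15 c = -10611
c = -10611/-25.15 ≈ 421.9 J/(kg·°C)

c ≈ 422 J/(kg·°C)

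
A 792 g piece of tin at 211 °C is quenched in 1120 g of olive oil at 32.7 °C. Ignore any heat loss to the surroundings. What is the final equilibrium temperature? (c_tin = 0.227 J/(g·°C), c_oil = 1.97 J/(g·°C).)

Taking heat into each body as positive, Σ m c ΔT = 0:
792·0.227·(T − 211) + 1120·1.97·(T − 32.7) = 0
2386.2 T = 110084
T ≈ 46.13 °C

T_f ≈ 46.1 °C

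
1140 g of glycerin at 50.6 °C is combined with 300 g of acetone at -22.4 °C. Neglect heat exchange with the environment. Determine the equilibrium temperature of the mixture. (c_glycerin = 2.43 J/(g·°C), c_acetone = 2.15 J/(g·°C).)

Heat gained plus heat lost sum to zero:
1140*2.43*(T − 50.6) + 300*2.15*(T − (-22.4)) = 0
2770.2(T − 50.6) + 645(T − (-22.4)) = 0
3415.2 T = 125724
T = 125724 / 3415.2 = 36.8 °C

T_f ≈ 36.8 °C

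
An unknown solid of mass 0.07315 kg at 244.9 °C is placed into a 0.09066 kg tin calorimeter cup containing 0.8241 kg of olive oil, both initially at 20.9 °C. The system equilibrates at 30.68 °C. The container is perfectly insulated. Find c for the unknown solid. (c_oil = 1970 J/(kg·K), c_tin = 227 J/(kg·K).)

c ≈ 1030 J/(kg·K)

Let T be the final temperature. ΣQ_i = 0:
0.07315·c·(30.68 − 244.9) + 0.8241·1970·(30.68 − 20.9) + 0.09066·227·(30.68 − 20.9) = 0
-15.67 c = -16079
c = -16079/-15.67 ≈ 1026 J/(kg·K)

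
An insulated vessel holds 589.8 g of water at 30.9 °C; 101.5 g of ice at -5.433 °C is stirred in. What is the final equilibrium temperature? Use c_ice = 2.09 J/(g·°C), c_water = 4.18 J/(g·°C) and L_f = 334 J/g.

Sum of m c ΔT and latent-heat terms is zero:
ice -5.433→0 °C: 101.5·2.09·5.433 = 1152.5
  latent heat to melt: 101.5·334 = 33901
  warm the meltwater: 424.27 T
  water: 2465.4(T − 30.9)
2889.6 T = 76180 − 35054 = 41126
T ≈ 14.23 °C. Since T > 0 °C, the all-ice-melts assumption holds.

T_f ≈ 14.2 °C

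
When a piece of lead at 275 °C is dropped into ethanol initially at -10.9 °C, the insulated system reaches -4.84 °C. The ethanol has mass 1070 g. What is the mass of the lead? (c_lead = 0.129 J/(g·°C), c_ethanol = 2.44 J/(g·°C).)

|Q_lead| = |Q_ethanol|:
m×0.129×(275 − -4.84) = 1070×2.44×(-4.84 − (-10.9))
36.1 m = 15821  ⇒  m ≈ 438.3 g

m ≈ 438 g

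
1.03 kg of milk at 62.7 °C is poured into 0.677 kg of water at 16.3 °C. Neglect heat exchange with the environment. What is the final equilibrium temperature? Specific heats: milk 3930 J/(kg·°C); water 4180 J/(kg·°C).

T_f ≈ 43.6 °C

Let T be the final temperature. ΣQ_i = 0:
1.03*3930*(T − 62.7) + 0.677*4180*(T − 16.3) = 0
4047.9(T − 62.7) + 2829.9(T − 16.3) = 0
6877.8 T = 299930
T = 299930/6877.8 ≈ 43.61 °C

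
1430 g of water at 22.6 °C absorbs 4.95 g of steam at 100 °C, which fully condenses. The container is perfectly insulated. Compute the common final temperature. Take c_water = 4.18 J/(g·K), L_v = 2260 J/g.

T_f ≈ 24.7 °C

Energy conservation, ΣQ = 0:
steam→water at 100 °C releases m L_v = 4.95·2260 = 11187
  condensed water 100 °C→T: 20.69(T − 100)
  original water: 5977.4(T − 22.6)
5998.1 T = 11187 + 2069.1 + 135089 = 148345
T ≈ 24.73 °C — below 100 °C, confirming all the steam condensed.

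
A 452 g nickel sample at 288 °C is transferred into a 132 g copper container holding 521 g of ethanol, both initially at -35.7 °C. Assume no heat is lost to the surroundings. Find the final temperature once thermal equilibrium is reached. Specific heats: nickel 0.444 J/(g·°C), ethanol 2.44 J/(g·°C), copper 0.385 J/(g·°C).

T_f ≈ 7.0 °C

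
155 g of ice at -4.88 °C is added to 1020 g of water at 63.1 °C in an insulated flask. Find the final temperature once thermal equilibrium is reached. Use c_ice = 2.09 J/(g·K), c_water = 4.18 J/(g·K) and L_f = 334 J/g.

T_f ≈ 43.9 °C

Taking heat into each body as positive, Σ m c ΔT = 0:
ice -4.88→0 °C: 155×2.09×4.88 = 1580.9
  fusion: m_ice L_f = 155×334 = 51770
  meltwater 0→T: 155×4.18×T = 647.9 T
  water cools: 1020×4.18×(T − 63.1) = 4263.6(T − 63.1)
4911.5 T = 269033 − 53351 = 215682
T ≈ 43.91 °C (positive, so assuming full melt was valid).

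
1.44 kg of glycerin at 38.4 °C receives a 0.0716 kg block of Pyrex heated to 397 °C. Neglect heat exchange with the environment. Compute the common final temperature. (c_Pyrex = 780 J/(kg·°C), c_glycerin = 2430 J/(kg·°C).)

T_f = Σ m_i c_i T_i / Σ m_i c_i:
T_f = (55.85·397 + 3499.2·38.4) / (55.85 + 3499.2)
    = 156541 / 3555 ≈ 44.03 °C

T_f ≈ 44.0 °C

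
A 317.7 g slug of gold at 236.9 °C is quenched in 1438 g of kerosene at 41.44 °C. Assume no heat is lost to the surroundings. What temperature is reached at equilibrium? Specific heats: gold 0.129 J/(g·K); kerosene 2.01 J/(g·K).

T_f ≈ 44.2 °C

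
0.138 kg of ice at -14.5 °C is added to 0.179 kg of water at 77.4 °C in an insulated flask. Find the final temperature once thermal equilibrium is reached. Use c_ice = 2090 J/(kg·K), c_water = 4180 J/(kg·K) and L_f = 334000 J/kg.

T_f ≈ 5.8 °C

Taking heat into each body as positive, Σ m c ΔT = 0:
warm ice to 0 °C: 0.138·2090·(0 − (-14.5)) = 4182.1
  fusion: m_ice L_f = 0.138·334000 = 46092
  meltwater 0→T: 0.138·4180·T = 576.84 T
  water: 748.22(T − 77.4)
1325.1 T = 57912 − 50274 = 7638.1
T ≈ 5.76 °C — above 0 °C, consistent with complete melting.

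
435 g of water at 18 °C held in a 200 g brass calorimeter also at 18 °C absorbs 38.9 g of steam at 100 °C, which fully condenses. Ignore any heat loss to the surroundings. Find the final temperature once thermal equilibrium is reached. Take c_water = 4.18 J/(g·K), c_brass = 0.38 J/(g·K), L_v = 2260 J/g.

T_f ≈ 67.2 °C

Setting the total heat transfer to zero:
latent heat released on condensation: 38.9×2260 = 87914; condensed water 100 °C→T: 162.6(T − 100); water warms: 435×4.18×(T − 18) = 1818.3(T − 18); brass cup: 200×0.38×(T − 18) = 76(T − 18)
2056.9 T = 87914 + 16260 + 34097 = 138272
T ≈ 67.22 °C, under the boiling point, so the assumption holds.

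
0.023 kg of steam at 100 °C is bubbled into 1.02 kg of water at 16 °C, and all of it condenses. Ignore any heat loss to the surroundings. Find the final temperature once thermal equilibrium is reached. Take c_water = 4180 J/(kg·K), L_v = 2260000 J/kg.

T_f ≈ 29.8 °C

Taking heat into each body as positive, Σ m c ΔT = 0:
steam→water at 100 °C releases m L_v = 0.023×2260000 = 51980
  condensate cools 100→T: 0.023×4180×(T − 100) = 96.14(T − 100)
  water warms: 1.02×4180×(T − 16) = 4263.6(T − 16)
4359.7 T = 51980 + 9614 + 68218 = 129812
T ≈ 29.78 °C (< 100 °C, so full condensation is consistent).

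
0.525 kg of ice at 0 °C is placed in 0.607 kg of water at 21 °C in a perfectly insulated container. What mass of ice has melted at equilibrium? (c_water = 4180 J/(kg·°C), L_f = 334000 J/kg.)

m_melted ≈ 0.16 kg

Water can give up m c ΔT = 0.607×4180×21 = 53282 J before reaching 0 °C.
To melt every bit of ice: 0.525×334000 = 175350 J.
53282 J < 175350 J, so only part of the ice melts and the system sits at 0 °C.
Mass melted = 53282/334000 ≈ 0.1595 kg.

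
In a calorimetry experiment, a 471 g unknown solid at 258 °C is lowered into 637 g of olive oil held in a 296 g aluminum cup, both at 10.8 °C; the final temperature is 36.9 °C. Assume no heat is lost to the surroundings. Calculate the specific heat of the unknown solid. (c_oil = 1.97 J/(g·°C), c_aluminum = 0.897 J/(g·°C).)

c ≈ 0.381 J/(g·°C)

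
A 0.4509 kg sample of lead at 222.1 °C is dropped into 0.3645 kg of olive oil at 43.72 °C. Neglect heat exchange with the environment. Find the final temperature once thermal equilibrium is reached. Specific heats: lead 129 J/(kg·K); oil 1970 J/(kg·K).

T_f ≈ 57.1 °C

Conservation of energy gives ΣQ = 0:
0.4509×129×(T − 222.1) + 0.3645×1970×(T − 43.72) = 0
776.23 T = 44312
T ≈ 57.09 °C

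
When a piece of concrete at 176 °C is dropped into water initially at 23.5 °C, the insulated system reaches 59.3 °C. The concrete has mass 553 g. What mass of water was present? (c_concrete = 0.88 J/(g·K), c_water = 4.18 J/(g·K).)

m ≈ 380 g

Heat lost by the concrete = heat gained by the water:
553·0.88·(176 − 59.3) = m·4.18·(59.3 − 23.5)
149.64 m = 56791  ⇒  m ≈ 379.5 g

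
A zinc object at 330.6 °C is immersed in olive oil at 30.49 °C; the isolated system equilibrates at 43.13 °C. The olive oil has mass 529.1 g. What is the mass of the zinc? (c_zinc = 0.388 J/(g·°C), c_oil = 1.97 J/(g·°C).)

m ≈ 118 g

Heat lost by the zinc = heat gained by the oil:
m·0.388·(330.6 − 43.13) = 529.1·1.97·(43.13 − 30.49)
111.54 m = 13175  ⇒  m ≈ 118.1 g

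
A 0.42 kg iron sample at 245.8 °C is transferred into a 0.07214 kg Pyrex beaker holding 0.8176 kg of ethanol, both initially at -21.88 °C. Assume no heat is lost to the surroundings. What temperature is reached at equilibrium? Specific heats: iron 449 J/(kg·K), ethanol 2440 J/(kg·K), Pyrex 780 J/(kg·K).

T_f ≈ 0.7 °C

T_f = Σ m_i c_i T_i / Σ m_i c_i:
T_f = (188.58·245.8 + 1994.9·(-21.88) + 56.27·(-21.88)) / (188.58 + 1994.9 + 56.27)
    = 1472.4 / 2239.8 ≈ 0.66 °C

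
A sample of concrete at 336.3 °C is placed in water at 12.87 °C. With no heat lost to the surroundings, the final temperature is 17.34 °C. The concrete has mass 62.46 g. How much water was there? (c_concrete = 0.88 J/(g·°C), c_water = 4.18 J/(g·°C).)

Let T be the final temperature. ΣQ_i = 0:
62.46·0.88·(17.34 − 336.3) + m·4.18·(17.34 − 12.87) = 0
18.68 m = 17532
m = 17532/18.68 ≈ 938.3 g

m ≈ 938 g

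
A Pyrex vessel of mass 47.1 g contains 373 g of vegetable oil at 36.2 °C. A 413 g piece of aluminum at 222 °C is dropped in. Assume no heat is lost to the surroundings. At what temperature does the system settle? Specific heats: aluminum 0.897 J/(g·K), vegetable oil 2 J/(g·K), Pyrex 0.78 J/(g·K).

T_f ≈ 95.9 °C

Let T be the final temperature. ΣQ_i = 0:
413·0.897·(T − 222) + 373·2·(T − 36.2) + 47.1·0.78·(T − 36.2) = 0
1153.2 T = 110577
T ≈ 95.89 °C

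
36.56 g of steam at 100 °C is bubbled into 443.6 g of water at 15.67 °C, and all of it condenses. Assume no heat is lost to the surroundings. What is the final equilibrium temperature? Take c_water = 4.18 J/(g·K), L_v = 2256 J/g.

T_f ≈ 63.2 °C

Energy balance with sensible and latent terms:
latent heat released on condensation: 36.56·2256 = 82479
  condensate cools 100→T: 36.56·4.18·(T − 100) = 152.82(T − 100)
  original water: 1854.2(T − 15.67)
2007.1 T = 82479 + 15282 + 29056 = 126818
T ≈ 63.19 °C, under the boiling point, so the assumption holds.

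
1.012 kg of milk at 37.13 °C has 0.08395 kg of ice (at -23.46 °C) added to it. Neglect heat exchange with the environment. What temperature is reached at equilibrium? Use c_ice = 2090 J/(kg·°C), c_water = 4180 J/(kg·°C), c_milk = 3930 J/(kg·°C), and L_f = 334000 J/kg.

Sum of m c ΔT and latent-heat terms is zero:
warm ice to 0 °C: 0.08395×2090×(0 − (-23.46)) = 4116.2
  melt ice: 0.08395×334000 = 28039
  warm the meltwater: 350.91 T
  milk: 3977.2(T − 37.13)
4328.1 T = 147672 − 32155 = 115516
T ≈ 26.69 °C. Since T > 0 °C, the all-ice-melts assumption holds.

T_f ≈ 26.7 °C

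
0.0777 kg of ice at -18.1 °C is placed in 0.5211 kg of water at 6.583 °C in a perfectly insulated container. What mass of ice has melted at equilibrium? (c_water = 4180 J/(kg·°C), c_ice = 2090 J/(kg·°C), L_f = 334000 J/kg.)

Cooling the water to 0 °C releases 0.5211×4180×6.583 = 14339 J.
Of that, 0.0777×2090×18.1 = 2939.3 J goes to bring the ice to 0 °C, leaving 11400 J.
Melting all 0.0777 kg of ice would need 0.0777×334000 = 25952 J.
11400 J < 25952 J, so only part of the ice melts and the system sits at 0 °C.
m_melt = 11400 / L_f = 0.03413 kg.

m_melted ≈ 0.0341 kg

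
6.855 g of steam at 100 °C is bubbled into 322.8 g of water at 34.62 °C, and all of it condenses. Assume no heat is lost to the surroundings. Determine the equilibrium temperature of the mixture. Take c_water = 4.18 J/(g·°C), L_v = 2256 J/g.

T_f ≈ 47.2 °C

Let T be the final temperature. ΣQ_i = 0:
steam→water at 100 °C releases m L_v = 6.855×2256 = 15465
  condensate cools 100→T: 6.855×4.18×(T − 100) = 28.65(T − 100)
  original water: 1349.3(T − 34.62)
1378 T = 15465 + 2865.4 + 46713 = 65043
T ≈ 47.20 °C (< 100 °C, so full condensation is consistent).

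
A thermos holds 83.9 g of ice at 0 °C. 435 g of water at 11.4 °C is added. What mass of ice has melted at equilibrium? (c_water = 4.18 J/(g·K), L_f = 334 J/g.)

m_melted ≈ 62.1 g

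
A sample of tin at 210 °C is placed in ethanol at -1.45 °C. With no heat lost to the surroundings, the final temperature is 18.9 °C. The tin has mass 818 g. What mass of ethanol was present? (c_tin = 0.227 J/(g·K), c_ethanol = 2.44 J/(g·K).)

m ≈ 715 g

|Q_tin| = |Q_ethanol|:
818×0.227×(210 − 18.9) = m×2.44×(18.9 − (-1.45))
49.65 m = 35485  ⇒  m ≈ 714.6 g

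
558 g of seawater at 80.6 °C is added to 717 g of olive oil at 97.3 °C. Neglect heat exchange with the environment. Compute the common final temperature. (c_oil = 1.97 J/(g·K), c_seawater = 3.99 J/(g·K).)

Set heat shed by the hot body equal to heat absorbed by the cold body:
717·1.97·(97.3 − T) = 558·3.99·(T − 80.6)
1412.5(97.3 − T) = 2226.4(T − 80.6)
3638.9 T = 316885  ⇒  T ≈ 87.08 °C

T_f ≈ 87.1 °C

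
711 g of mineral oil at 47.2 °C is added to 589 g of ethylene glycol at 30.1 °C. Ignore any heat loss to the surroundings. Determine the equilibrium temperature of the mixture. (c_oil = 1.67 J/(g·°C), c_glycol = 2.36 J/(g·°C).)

Energy conservation, ΣQ = 0:
711×1.67×(T − 47.2) + 589×2.36×(T − 30.1) = 0
2577.4 T = 97884
T = 97884/2577.4 ≈ 37.98 °C

T_f ≈ 38.0 °C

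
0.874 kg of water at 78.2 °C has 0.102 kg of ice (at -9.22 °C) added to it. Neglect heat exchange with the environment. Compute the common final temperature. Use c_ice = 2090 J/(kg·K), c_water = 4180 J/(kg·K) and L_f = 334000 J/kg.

T_f ≈ 61.2 °C

Sum of m c ΔT and latent-heat terms is zero:
warm ice to 0 °C: 0.102·2090·(0 − (-9.22)) = 1965.5
  latent heat to melt: 0.102·334000 = 34068
  meltwater 0→T: 0.102·4180·T = 426.36 T
  water: 3653.3(T − 78.2)
4079.7 T = 285690 − 36034 = 249656
T ≈ 61.20 °C — above 0 °C, consistent with complete melting.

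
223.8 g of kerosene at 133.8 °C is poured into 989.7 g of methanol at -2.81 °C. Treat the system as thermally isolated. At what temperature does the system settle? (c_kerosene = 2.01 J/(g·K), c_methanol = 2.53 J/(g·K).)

T_f ≈ 18.0 °C

Heat gained plus heat lost sum to zero:
223.8×2.01×(T − 133.8) + 989.7×2.53×(T − (-2.81)) = 0
449.84(T − 133.8) + 2503.9(T − (-2.81)) = 0
2953.8 T = 53152
T = 53152 / 2953.8 = 18 °C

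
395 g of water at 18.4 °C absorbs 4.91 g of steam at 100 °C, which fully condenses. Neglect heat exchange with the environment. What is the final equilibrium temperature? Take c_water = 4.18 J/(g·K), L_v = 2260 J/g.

T_f ≈ 26.0 °C

Taking heat into each body as positive, Σ m c ΔT = 0:
latent heat released on condensation: 4.91×2260 = 11097; condensate cools 100→T: 4.91×4.18×(T − 100) = 20.52(T − 100); water warms: 395×4.18×(T − 18.4) = 1651.1(T − 18.4)
1671.6 T = 11097 + 2052.4 + 30380 = 43529
T ≈ 26.04 °C (< 100 °C, so full condensation is consistent).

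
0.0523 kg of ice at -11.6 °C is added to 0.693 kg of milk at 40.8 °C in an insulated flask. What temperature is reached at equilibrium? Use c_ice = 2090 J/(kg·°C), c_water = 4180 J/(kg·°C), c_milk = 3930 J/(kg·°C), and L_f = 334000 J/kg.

Heat gained plus heat lost sum to zero:
warm ice to 0 °C: 0.0523×2090×(0 − (-11.6)) = 1268
  melt ice: 0.0523×334000 = 17468
  warm the meltwater: 218.61 T
  milk: 2723.5(T − 40.8)
2942.1 T = 111118 − 18736 = 92382
T ≈ 31.40 °C. Since T > 0 °C, the all-ice-melts assumption holds.

T_f ≈ 31.4 °C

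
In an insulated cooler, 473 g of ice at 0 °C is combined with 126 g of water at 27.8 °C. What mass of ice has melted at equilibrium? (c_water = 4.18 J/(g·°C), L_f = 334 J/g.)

m_melted ≈ 43.8 g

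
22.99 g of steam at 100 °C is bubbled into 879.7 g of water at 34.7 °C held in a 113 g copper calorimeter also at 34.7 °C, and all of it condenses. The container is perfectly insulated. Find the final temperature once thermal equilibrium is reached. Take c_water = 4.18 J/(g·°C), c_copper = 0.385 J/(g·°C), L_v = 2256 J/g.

T_f ≈ 49.9 °C

Sum of m c ΔT and latent-heat terms is zero:
latent heat released on condensation: 22.99·2256 = 51865; condensate cools 100→T: 22.99·4.18·(T − 100) = 96.1(T − 100); original water: 3677.1(T − 34.7); cup: 43.51(T − 34.7)
3816.7 T = 51865 + 9609.8 + 129107 = 190582
T ≈ 49.93 °C (< 100 °C, so full condensation is consistent).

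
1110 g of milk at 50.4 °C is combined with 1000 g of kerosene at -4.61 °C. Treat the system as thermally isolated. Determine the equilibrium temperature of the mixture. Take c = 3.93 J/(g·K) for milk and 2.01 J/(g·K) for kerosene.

With ΣQ=0 the equilibrium temperature is the m·c-weighted mean:
T_f = (4362.3·50.4 + 2010·(-4.61)) / (4362.3 + 2010)
    = 210594 / 6372.3 ≈ 33.05 °C

T_f ≈ 33.0 °C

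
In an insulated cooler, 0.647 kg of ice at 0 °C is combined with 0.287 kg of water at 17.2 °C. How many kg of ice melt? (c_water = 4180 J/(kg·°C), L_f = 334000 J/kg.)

Cooling the water to 0 °C releases 0.287·4180·17.2 = 20634 J.
Melting all 0.647 kg of ice would need 0.647·334000 = 216098 J.
Since 20634 < 216098 J, not all the ice melts; equilibrium is at 0 °C.
m_melt = 20634 / L_f = 0.06178 kg.

m_melted ≈ 0.0618 kg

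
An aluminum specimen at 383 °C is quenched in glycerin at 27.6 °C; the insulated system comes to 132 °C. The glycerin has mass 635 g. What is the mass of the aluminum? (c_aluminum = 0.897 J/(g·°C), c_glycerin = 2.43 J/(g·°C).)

m ≈ 716 g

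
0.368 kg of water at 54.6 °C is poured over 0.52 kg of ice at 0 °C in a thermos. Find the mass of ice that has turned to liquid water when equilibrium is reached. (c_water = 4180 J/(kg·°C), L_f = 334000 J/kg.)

Heat available from the water dropping to 0 °C: 0.368×4180×54.6 = 83988 J.
To melt every bit of ice: 0.52×334000 = 173680 J.
83988 J < 173680 J, so only part of the ice melts and the system sits at 0 °C.
m_melted×334000 = 83988  ⇒  m_melted ≈ 0.2515 kg.

m_melted ≈ 0.251 kg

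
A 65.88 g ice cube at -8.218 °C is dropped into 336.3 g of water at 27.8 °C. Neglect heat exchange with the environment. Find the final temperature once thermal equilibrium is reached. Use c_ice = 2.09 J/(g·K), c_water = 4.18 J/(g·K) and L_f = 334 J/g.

Sum of m c ΔT and latent-heat terms is zero:
warm ice to 0 °C: 65.88×2.09×(0 − (-8.218)) = 1131.5
  melt ice: 65.88×334 = 22004
  meltwater 0→T: 65.88×4.18×T = 275.38 T
  water: 1405.7(T − 27.8)
1681.1 T = 39079 − 23135 = 15944
T ≈ 9.48 °C (positive, so assuming full melt was valid).

T_f ≈ 9.5 °C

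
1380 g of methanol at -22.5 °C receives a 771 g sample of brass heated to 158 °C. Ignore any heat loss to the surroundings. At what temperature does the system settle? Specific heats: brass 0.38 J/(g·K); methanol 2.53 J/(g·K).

|Q_brass| = |Q_methanol|:
771×0.38×(158 − T) = 1380×2.53×(T − (-22.5))
292.98(158 − T) = 3491.4(T − (-22.5))
3784.4 T = -32266  ⇒  T ≈ -8.53 °C

T_f ≈ -8.5 °C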